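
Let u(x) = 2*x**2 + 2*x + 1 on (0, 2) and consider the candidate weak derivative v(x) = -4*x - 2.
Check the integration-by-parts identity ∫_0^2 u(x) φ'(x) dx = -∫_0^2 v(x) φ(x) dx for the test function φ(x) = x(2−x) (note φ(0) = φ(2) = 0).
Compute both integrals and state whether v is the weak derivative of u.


LHS = -8, RHS = 8. No, v is not the weak derivative of u.

u(x) = 2*x**2 + 2*x + 1, classical derivative u'(x) = 4*x + 2.
φ(x) = x(2−x), so φ'(x) = 2 - 2*x.
Note φ(0) = φ(2) = 0, so the boundary term u·φ vanishes.
LHS = ∫_0^2 u(x) φ'(x) dx = ∫_0^2 (-4*x^3 + 2*x + 2) dx. Term by term:
  ∫_0^2 -4*x^3 dx = -16;  ∫_0^2 2*x dx = 4;  ∫_0^2 2 dx = 4.
Sum: -16 + 4 + 4 = -8.
So LHS = -8.
∫_0^2 v(x) φ(x) dx = ∫_0^2 (4*x^3 - 6*x^2 - 4*x) dx. Term by term:
  ∫_0^2 4*x^3 dx = 16;  ∫_0^2 -6*x^2 dx = -16;  ∫_0^2 -4*x dx = -8.
Sum: 16 − 16 − 8 = -8.
So RHS = -∫_0^2 v(x) φ(x) dx = 8.
LHS − RHS = -16 ≠ 0, so the identity fails.
(For a valid weak derivative the identity must hold for EVERY test function, in particular this one. The failure shows v is NOT the weak derivative of u.)
Correct weak derivative would be u'(x) = 4*x + 2.


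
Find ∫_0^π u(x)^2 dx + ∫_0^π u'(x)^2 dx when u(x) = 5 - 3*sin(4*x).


||u||_{H^1(0,π)}^2 = 203*π/2

u'(x) = -12*cos(4*x).
Expand u² and (u')² and integrate term by term on (0, π), using: for integers n ≥ 1, ∫_0^π sin²(nx) dx = ∫_0^π cos²(nx) dx = π/2; for n ≠ n', ∫_0^π sin(nx)sin(n'x) dx = ∫_0^π cos(nx)cos(n'x) dx = 0; and by product-to-sum, ∫_0^π sin(nx)cos(n'x) dx = ½∫_0^π [sin((n+n')x) + sin((n−n')x)] dx, which is 0 when n+n' is even and 2n/(n²−n'²) when n+n' is odd (it need not vanish on (0, π)). For the constant mode: ∫_0^π 1 dx = π, ∫_0^π cos(nx) dx = 0, ∫_0^π sin(nx) dx = (1−(−1)^n)/n.
  u² squared terms: (5)²·∫1 dx = 25·π = 25*π;  (-3)²·∫sin(4x)² dx = 9·π/2 = 9*π/2.
  u² cross terms: 2·(5)·(-3)·∫1·sin(4x) dx = -30·(0) = 0.
  So ∫_0^π u² dx = 25*π + 9*π/2 + 0 = 59*π/2.
  (u')² squared terms: (-12)²·∫cos(4x)² dx = 144·π/2 = 72*π.
  So ∫_0^π (u')² dx = 72*π.
||u||_{H^1}^2 = (59*π/2) + (72*π) = 203*π/2.


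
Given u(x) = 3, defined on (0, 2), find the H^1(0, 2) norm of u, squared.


||u||_{H^1}^2 = 18

The H^1 norm (squared) on an interval (0, L) is
  ||u||_{H^1}^2 = ∫_0^L u(x)^2 dx + ∫_0^L u'(x)^2 dx.
Compute u'(x) = 0.
Then u(x)^2 = 9 and u'(x)^2 = 0.
Integrate each monomial from 0 to 2 using ∫_0^2 c·x^n dx = c·2^(n+1)/(n+1):
  ∫_0^2 u(x)^2 dx = ∫_0^2 (9) dx. Term by term:
    ∫_0^2 9 dx = 18.
  ∫_0^2 u'(x)^2 dx = ∫_0^2 (0) dx. Term by term:
    ∫_0^2 0 dx = 0.
Adding: ||u||_{H^1}^2 = 18 + 0 = 18.


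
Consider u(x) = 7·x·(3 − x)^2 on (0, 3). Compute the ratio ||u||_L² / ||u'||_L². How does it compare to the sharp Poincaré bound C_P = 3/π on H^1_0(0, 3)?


||u||_L² / ||u'||_L² = 3*sqrt(14)/14 < C_P = 3/π.

u(x) = 7·x·(3 − x)^2, so u'(x) = 21*(x - 3)*(x - 1).
u(x) = 7·x·(3 − x)^2 vanishes at x = 0 and x = 3, so u ∈ H^1_0(0, 3). Differentiate via the product rule and integrate the resulting polynomials term by term.
  ∫_0^3 u² dx = ∫_0^3 (49*x^6 - 588*x^5 + 2646*x^4 - 5292*x^3 + 3969*x^2) dx. Term by term:
    ∫_0^3 49*x^6 dx = 15309;  ∫_0^3 -588*x^5 dx = -71442;  ∫_0^3 2646*x^4 dx = 642978/5;
    ∫_0^3 -5292*x^3 dx = -107163;  ∫_0^3 3969*x^2 dx = 35721.
  Sum: 15309 − 71442 + 642978/5 − 107163 + 35721 = 5103/5.
  ∫_0^3 (u')² dx = ∫_0^3 (441*x^4 - 3528*x^3 + 9702*x^2 - 10584*x + 3969) dx. Term by term:
    ∫_0^3 441*x^4 dx = 107163/5;  ∫_0^3 -3528*x^3 dx = -71442;  ∫_0^3 9702*x^2 dx = 87318;
    ∫_0^3 -10584*x dx = -47628;  ∫_0^3 3969 dx = 11907.
  Sum: 107163/5 − 71442 + 87318 − 47628 + 11907 = 7938/5.
∫_0^3 u² dx = 5103/5, so ||u||_L² = 27*sqrt(35)/5.
∫_0^3 (u')² dx = 7938/5, so ||u'||_L² = 63*sqrt(10)/5.
Ratio ||u||_L² / ||u'||_L² = 3*sqrt(14)/14.
Sharp Poincaré constant on H^1_0(0, 3) is C_P = L/π = 3/π, achieved by sin(π/3·x).
A polynomial bump cannot attain the sharp Poincaré constant (only the first sine eigenfunction does), so the ratio is strictly less than C_P, consistent with ||u||_L² ≤ C_P ||u'||_L².


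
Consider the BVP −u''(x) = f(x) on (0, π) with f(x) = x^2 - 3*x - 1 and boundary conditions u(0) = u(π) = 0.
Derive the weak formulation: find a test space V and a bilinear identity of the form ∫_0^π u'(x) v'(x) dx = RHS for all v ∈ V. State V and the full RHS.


V = H^1_0(0, π) (so v(0) = v(π) = 0); weak form: ∫_0^π u'v' dx = ∫_0^π (x^2 - 3*x - 1) v dx for all v ∈ V.

Multiply both sides by a test function v and integrate from 0 to π:
  ∫_0^π −u''(x) v(x) dx = ∫_0^π f(x) v(x) dx.
Integrate the LHS by parts once:
  ∫_0^π −u'' v dx = −[u'(x) v(x)]_0^π + ∫_0^π u'(x) v'(x) dx.
Thus ∫_0^π u'(x) v'(x) dx = ∫_0^π f(x) v(x) dx + [u'(x) v(x)]_0^π.
Choose V so that boundary terms are either known or forced to vanish.
u is Dirichlet: u(0) = u(π) = 0. Let V = H^1_0(0, π); then v(0) = v(π) = 0, and [u' v]_0^π = 0.
Weak formulation: find u (satisfying any essential BC) such that ∫_0^π u'(x) v'(x) dx = ∫_0^π f v dx for all v ∈ V.
Substituting f(x) = x^2 - 3*x - 1, the right-hand side is ∫_0^π (x^2 - 3*x - 1) v dx.


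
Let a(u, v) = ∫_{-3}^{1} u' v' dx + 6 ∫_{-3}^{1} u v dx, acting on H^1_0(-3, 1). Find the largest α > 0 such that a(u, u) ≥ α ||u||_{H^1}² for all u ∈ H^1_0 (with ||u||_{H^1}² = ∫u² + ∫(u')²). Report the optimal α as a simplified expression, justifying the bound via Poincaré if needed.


α = 1

Coercivity of a(·,·) on H^1_0(-3, 1) means a(u, u) ≥ α ||u||_{H^1}² for every u ∈ H^1_0.
The interval has length L = 4, and Poincaré/coercivity depend only on L. Here a(u, u) = ∫(u')² + (6)·∫u².
Here c = 6 ≥ 1, so a(u,u) = ∫(u')² + c∫u² ≥ ∫(u')² + ∫u² = ||u||_{H^1}², i.e. α = 1 works. No larger α is possible: a(u,u) ≥ α||u||_{H^1}² means (1−α)∫(u')² ≥ (α−c)∫u², and for the modes u_n = sin(nπ(x−x₀)/L) (x₀ the left endpoint) one has ∫u_n²/∫(u_n')² = (L/(nπ))² → 0, so a(u_n,u_n)/||u_n||_{H^1}² → 1. Hence the optimal constant is α = 1.
Therefore α = 1.


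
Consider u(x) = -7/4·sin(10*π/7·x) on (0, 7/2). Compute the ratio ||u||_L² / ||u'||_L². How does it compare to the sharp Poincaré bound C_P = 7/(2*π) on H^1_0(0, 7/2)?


||u||_L² / ||u'||_L² = 7/(10*π) < C_P = 7/(2*π).

u(x) = -7/4·sin(10*π/7·x), so u'(x) = -5*π*cos(10*π*x/7)/2.
Writing u(x) = A·sin(kπx/L) with A = -7/4 and k = 5, use ∫_0^L sin²(kπx/L) dx = L/2 and ∫_0^L cos²(kπx/L) dx = L/2.
u² = 49/16·sin²(10*π/7·x) and (u')² = 25*π^2/4·cos²(10*π/7·x), and each of sin², cos² integrates to L/2 = 7/4 over (0, 7/2).
∫_0^7/2 u² dx = 343/64, so ||u||_L² = 7*sqrt(7)/8.
∫_0^7/2 (u')² dx = 175*π^2/16, so ||u'||_L² = 5*sqrt(7)*π/4.
Ratio ||u||_L² / ||u'||_L² = 7/(10*π).
Sharp Poincaré constant on H^1_0(0, 7/2) is C_P = L/π = 7/(2*π), achieved by sin(2*π/7·x).
This is the k = 5 harmonic; the ratio L/(kπ) is strictly less than C_P = L/π, consistent with the sharp inequality ||u||_L² ≤ C_P ||u'||_L².


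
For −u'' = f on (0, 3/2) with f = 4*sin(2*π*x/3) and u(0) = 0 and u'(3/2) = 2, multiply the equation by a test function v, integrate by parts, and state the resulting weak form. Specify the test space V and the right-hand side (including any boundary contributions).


V = {v ∈ H^1(0, 3/2) : v(0) = 0} (test functions vanish at x = 0 where u is specified); weak form: ∫_0^3/2 u'v' dx = ∫_0^3/2 (4*sin(2*π*x/3)) v dx + 2·v(3/2) for all v ∈ V.

Multiply both sides by a test function v and integrate from 0 to 3/2:
  ∫_0^3/2 −u''(x) v(x) dx = ∫_0^3/2 f(x) v(x) dx.
Integrate the LHS by parts once:
  ∫_0^3/2 −u'' v dx = −[u'(x) v(x)]_0^3/2 + ∫_0^3/2 u'(x) v'(x) dx.
Thus ∫_0^3/2 u'(x) v'(x) dx = ∫_0^3/2 f(x) v(x) dx + [u'(x) v(x)]_0^3/2.
Choose V so that boundary terms are either known or forced to vanish.
Mixed BC: u(0) = 0 (Dirichlet) and u'(3/2) = 2 (Neumann). Define V = {v ∈ H^1(0, 3/2) : v(0) = 0}. Then [u' v]_0^3/2 = u'(3/2)·v(3/2) − u'(0)·0 = 2·v(3/2).
Weak formulation: find u (satisfying any essential BC) such that ∫_0^3/2 u'(x) v'(x) dx = ∫_0^3/2 f v dx + 2·v(3/2) for all v ∈ V (Dirichlet at 0 absorbed into V; Neumann datum at x = 3/2 contributes the boundary term).
Substituting f(x) = 4*sin(2*π*x/3), the right-hand side is ∫_0^3/2 (4*sin(2*π*x/3)) v dx + 2·v(3/2).


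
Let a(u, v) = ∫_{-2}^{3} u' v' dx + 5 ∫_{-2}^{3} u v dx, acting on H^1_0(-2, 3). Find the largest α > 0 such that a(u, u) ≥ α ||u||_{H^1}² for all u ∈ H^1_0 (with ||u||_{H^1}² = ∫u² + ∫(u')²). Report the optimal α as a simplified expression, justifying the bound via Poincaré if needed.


α = 1

Coercivity of a(·,·) on H^1_0(-2, 3) means a(u, u) ≥ α ||u||_{H^1}² for every u ∈ H^1_0.
The interval has length L = 5, and Poincaré/coercivity depend only on L. Here a(u, u) = ∫(u')² + (5)·∫u².
Here c = 5 ≥ 1, so a(u,u) = ∫(u')² + c∫u² ≥ ∫(u')² + ∫u² = ||u||_{H^1}², i.e. α = 1 works. No larger α is possible: a(u,u) ≥ α||u||_{H^1}² means (1−α)∫(u')² ≥ (α−c)∫u², and for the modes u_n = sin(nπ(x−x₀)/L) (x₀ the left endpoint) one has ∫u_n²/∫(u_n')² = (L/(nπ))² → 0, so a(u_n,u_n)/||u_n||_{H^1}² → 1. Hence the optimal constant is α = 1.
Therefore α = 1.


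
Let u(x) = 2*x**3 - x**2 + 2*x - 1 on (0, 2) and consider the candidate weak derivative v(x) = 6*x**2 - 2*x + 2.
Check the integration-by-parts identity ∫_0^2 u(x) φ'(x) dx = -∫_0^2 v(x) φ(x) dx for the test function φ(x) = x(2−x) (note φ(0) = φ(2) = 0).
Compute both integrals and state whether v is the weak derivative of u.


LHS = -48/5, RHS = -48/5. Yes, v = u' weakly.

u(x) = 2*x**3 - x**2 + 2*x - 1, classical derivative u'(x) = 6*x**2 - 2*x + 2.
φ(x) = x(2−x), so φ'(x) = 2 - 2*x.
Note φ(0) = φ(2) = 0, so the boundary term u·φ vanishes.
LHS = ∫_0^2 u(x) φ'(x) dx = ∫_0^2 (-4*x^4 + 6*x^3 - 6*x^2 + 6*x - 2) dx. Term by term:
  ∫_0^2 -4*x^4 dx = -128/5;  ∫_0^2 6*x^3 dx = 24;  ∫_0^2 -6*x^2 dx = -16;
  ∫_0^2 6*x dx = 12;  ∫_0^2 -2 dx = -4.
Sum: -128/5 + 24 − 16 + 12 − 4 = -48/5.
So LHS = -48/5.
∫_0^2 v(x) φ(x) dx = ∫_0^2 (-6*x^4 + 14*x^3 - 6*x^2 + 4*x) dx. Term by term:
  ∫_0^2 -6*x^4 dx = -192/5;  ∫_0^2 14*x^3 dx = 56;  ∫_0^2 -6*x^2 dx = -16;
  ∫_0^2 4*x dx = 8.
Sum: -192/5 + 56 − 16 + 8 = 48/5.
So RHS = -∫_0^2 v(x) φ(x) dx = -48/5.
LHS = RHS, so the identity holds for this test φ.
Moreover u is smooth here and v(x) = u'(x) = 6*x**2 - 2*x + 2 pointwise, so the identity holds for every test function. Hence v is the weak derivative of u.


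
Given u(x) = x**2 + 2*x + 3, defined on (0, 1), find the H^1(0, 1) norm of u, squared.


||u||_{H^1}^2 = 433/15

The H^1 norm (squared) on an interval (0, L) is
  ||u||_{H^1}^2 = ∫_0^L u(x)^2 dx + ∫_0^L u'(x)^2 dx.
Compute u'(x) = 2*x + 2.
Then u(x)^2 = x**4 + 4*x**3 + 10*x**2 + 12*x + 9 and u'(x)^2 = 4*x**2 + 8*x + 4.
Integrate each monomial from 0 to 1 using ∫_0^1 c·x^n dx = c·1^(n+1)/(n+1):
  ∫_0^1 u(x)^2 dx = ∫_0^1 (x^4 + 4*x^3 + 10*x^2 + 12*x + 9) dx. Term by term:
    ∫_0^1 x^4 dx = 1/5;  ∫_0^1 4*x^3 dx = 1;  ∫_0^1 10*x^2 dx = 10/3;
    ∫_0^1 12*x dx = 6;  ∫_0^1 9 dx = 9.
  Sum: 1/5 + 1 + 10/3 + 6 + 9 = 293/15.
  ∫_0^1 u'(x)^2 dx = ∫_0^1 (4*x^2 + 8*x + 4) dx. Term by term:
    ∫_0^1 4*x^2 dx = 4/3;  ∫_0^1 8*x dx = 4;  ∫_0^1 4 dx = 4.
  Sum: 4/3 + 4 + 4 = 28/3.
Adding: ||u||_{H^1}^2 = 293/15 + 28/3 = 433/15.


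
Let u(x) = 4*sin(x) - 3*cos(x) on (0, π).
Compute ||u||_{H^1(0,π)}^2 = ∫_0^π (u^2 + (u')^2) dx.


||u||_{H^1(0,π)}^2 = 25*π

u'(x) = 3*sin(x) + 4*cos(x).
Expand u² and (u')² and integrate term by term on (0, π), using: for integers n ≥ 1, ∫_0^π sin²(nx) dx = ∫_0^π cos²(nx) dx = π/2; for n ≠ n', ∫_0^π sin(nx)sin(n'x) dx = ∫_0^π cos(nx)cos(n'x) dx = 0; and by product-to-sum, ∫_0^π sin(nx)cos(n'x) dx = ½∫_0^π [sin((n+n')x) + sin((n−n')x)] dx, which is 0 when n+n' is even and 2n/(n²−n'²) when n+n' is odd (it need not vanish on (0, π)).
  u² squared terms: (-3)²·∫cos(x)² dx = 9·π/2 = 9*π/2;  (4)²·∫sin(x)² dx = 16·π/2 = 8*π.
  u² cross terms: 2·(-3)·(4)·∫cos(x)·sin(x) dx = -24·(0) = 0.
  So ∫_0^π u² dx = 9*π/2 + 8*π + 0 = 25*π/2.
  (u')² squared terms: (3)²·∫sin(x)² dx = 9·π/2 = 9*π/2;  (4)²·∫cos(x)² dx = 16·π/2 = 8*π.
  (u')² cross terms: 2·(3)·(4)·∫sin(x)·cos(x) dx = 24·(0) = 0.
  So ∫_0^π (u')² dx = 9*π/2 + 8*π + 0 = 25*π/2.
||u||_{H^1}^2 = (25*π/2) + (25*π/2) = 25*π.


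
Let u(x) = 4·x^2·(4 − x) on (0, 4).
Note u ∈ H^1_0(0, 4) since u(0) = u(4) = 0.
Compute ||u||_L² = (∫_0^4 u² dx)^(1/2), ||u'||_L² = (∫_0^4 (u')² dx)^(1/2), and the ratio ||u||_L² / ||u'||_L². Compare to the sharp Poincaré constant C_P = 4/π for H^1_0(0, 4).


||u||_L² / ||u'||_L² = 2*sqrt(14)/7 < C_P = 4/π.

u(x) = 4·x^2·(4 − x), so u'(x) = 4*x*(8 - 3*x).
u(x) = 4·x^2·(4 − x) vanishes at x = 0 and x = 4, so u ∈ H^1_0(0, 4). Differentiate via the product rule and integrate the resulting polynomials term by term.
  ∫_0^4 u² dx = ∫_0^4 (16*x^6 - 128*x^5 + 256*x^4) dx. Term by term:
    ∫_0^4 16*x^6 dx = 262144/7;  ∫_0^4 -128*x^5 dx = -262144/3;  ∫_0^4 256*x^4 dx = 262144/5.
  Sum: 262144/7 − 262144/3 + 262144/5 = 262144/105.
  ∫_0^4 (u')² dx = ∫_0^4 (144*x^4 - 768*x^3 + 1024*x^2) dx. Term by term:
    ∫_0^4 144*x^4 dx = 147456/5;  ∫_0^4 -768*x^3 dx = -49152;  ∫_0^4 1024*x^2 dx = 65536/3.
  Sum: 147456/5 − 49152 + 65536/3 = 32768/15.
∫_0^4 u² dx = 262144/105, so ||u||_L² = 512*sqrt(105)/105.
∫_0^4 (u')² dx = 32768/15, so ||u'||_L² = 128*sqrt(30)/15.
Ratio ||u||_L² / ||u'||_L² = 2*sqrt(14)/7.
Sharp Poincaré constant on H^1_0(0, 4) is C_P = L/π = 4/π, achieved by sin(π/4·x).
A polynomial bump cannot attain the sharp Poincaré constant (only the first sine eigenfunction does), so the ratio is strictly less than C_P, consistent with ||u||_L² ≤ C_P ||u'||_L².


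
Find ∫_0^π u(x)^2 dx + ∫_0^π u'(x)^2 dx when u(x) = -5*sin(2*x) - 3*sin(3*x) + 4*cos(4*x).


||u||_{H^1(0,π)}^2 = 2448/7 + 487*π/2

u'(x) = -16*sin(4*x) - 10*cos(2*x) - 9*cos(3*x).
Expand u² and (u')² and integrate term by term on (0, π), using: for integers n ≥ 1, ∫_0^π sin²(nx) dx = ∫_0^π cos²(nx) dx = π/2; for n ≠ n', ∫_0^π sin(nx)sin(n'x) dx = ∫_0^π cos(nx)cos(n'x) dx = 0; and by product-to-sum, ∫_0^π sin(nx)cos(n'x) dx = ½∫_0^π [sin((n+n')x) + sin((n−n')x)] dx, which is 0 when n+n' is even and 2n/(n²−n'²) when n+n' is odd (it need not vanish on (0, π)).
  u² squared terms: (-5)²·∫sin(2x)² dx = 25·π/2 = 25*π/2;  (-3)²·∫sin(3x)² dx = 9·π/2 = 9*π/2;  (4)²·∫cos(4x)² dx = 16·π/2 = 8*π.
  u² cross terms: 2·(-5)·(-3)·∫sin(2x)·sin(3x) dx = 30·(0) = 0;  2·(-5)·(4)·∫sin(2x)·cos(4x) dx = -40·(0) = 0;  2·(-3)·(4)·∫sin(3x)·cos(4x) dx = -24·(-6/7) = 144/7.
  So ∫_0^π u² dx = 25*π/2 + 9*π/2 + 8*π + 0 + 0 + 144/7 = 144/7 + 25*π.
  (u')² squared terms: (-16)²·∫sin(4x)² dx = 256·π/2 = 128*π;  (-10)²·∫cos(2x)² dx = 100·π/2 = 50*π;  (-9)²·∫cos(3x)² dx = 81·π/2 = 81*π/2.
  (u')² cross terms: 2·(-16)·(-10)·∫sin(4x)·cos(2x) dx = 320·(0) = 0;  2·(-16)·(-9)·∫sin(4x)·cos(3x) dx = 288·(8/7) = 2304/7;  2·(-10)·(-9)·∫cos(2x)·cos(3x) dx = 180·(0) = 0.
  So ∫_0^π (u')² dx = 128*π + 50*π + 81*π/2 + 0 + 2304/7 + 0 = 2304/7 + 437*π/2.
||u||_{H^1}^2 = (144/7 + 25*π) + (2304/7 + 437*π/2) = 2448/7 + 487*π/2.


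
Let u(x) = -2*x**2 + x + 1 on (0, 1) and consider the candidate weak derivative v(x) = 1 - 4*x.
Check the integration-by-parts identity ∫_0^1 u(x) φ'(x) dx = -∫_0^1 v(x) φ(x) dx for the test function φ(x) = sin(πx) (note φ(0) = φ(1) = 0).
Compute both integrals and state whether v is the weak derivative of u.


LHS = 2/π, RHS = 2/π. Yes, v = u' weakly.

u(x) = -2*x**2 + x + 1, classical derivative u'(x) = 1 - 4*x.
φ(x) = sin(πx), so φ'(x) = π*cos(π*x).
Note φ(0) = φ(1) = 0, so the boundary term u·φ vanishes.
LHS = ∫_0^1 u(x) φ'(x) dx = ∫_0^1 (-2*π*x^2*cos(π*x) + π*x*cos(π*x) + π*cos(π*x)) dx. Term by term:
  ∫_0^1 π*cos(π*x) dx = 0;  ∫_0^1 π*x*cos(π*x) dx = -2/π;  ∫_0^1 -2*π*x^2*cos(π*x) dx = 4/π.
Sum: 0 − 2/π + 4/π = 2/π.
So LHS = 2/π.
∫_0^1 v(x) φ(x) dx = ∫_0^1 (-4*x*sin(π*x) + sin(π*x)) dx. Term by term:
  ∫_0^1 -4*x*sin(π*x) dx = -4/π;  ∫_0^1 sin(π*x) dx = 2/π.
Sum: -4/π + 2/π = -2/π.
So RHS = -∫_0^1 v(x) φ(x) dx = 2/π.
LHS = RHS, so the identity holds for this test φ.
Moreover u is smooth here and v(x) = u'(x) = 1 - 4*x pointwise, so the identity holds for every test function. Hence v is the weak derivative of u.


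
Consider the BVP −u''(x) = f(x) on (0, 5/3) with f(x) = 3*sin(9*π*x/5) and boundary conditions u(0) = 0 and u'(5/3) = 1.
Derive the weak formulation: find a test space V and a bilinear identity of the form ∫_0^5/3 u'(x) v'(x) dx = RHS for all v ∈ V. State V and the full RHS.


V = {v ∈ H^1(0, 5/3) : v(0) = 0} (test functions vanish at x = 0 where u is specified); weak form: ∫_0^5/3 u'v' dx = ∫_0^5/3 (3*sin(9*π*x/5)) v dx + v(5/3) for all v ∈ V.

Multiply both sides by a test function v and integrate from 0 to 5/3:
  ∫_0^5/3 −u''(x) v(x) dx = ∫_0^5/3 f(x) v(x) dx.
Integrate the LHS by parts once:
  ∫_0^5/3 −u'' v dx = −[u'(x) v(x)]_0^5/3 + ∫_0^5/3 u'(x) v'(x) dx.
Thus ∫_0^5/3 u'(x) v'(x) dx = ∫_0^5/3 f(x) v(x) dx + [u'(x) v(x)]_0^5/3.
Choose V so that boundary terms are either known or forced to vanish.
Mixed BC: u(0) = 0 (Dirichlet) and u'(5/3) = 1 (Neumann). Define V = {v ∈ H^1(0, 5/3) : v(0) = 0}. Then [u' v]_0^5/3 = u'(5/3)·v(5/3) − u'(0)·0 = v(5/3).
Weak formulation: find u (satisfying any essential BC) such that ∫_0^5/3 u'(x) v'(x) dx = ∫_0^5/3 f v dx + v(5/3) for all v ∈ V (Dirichlet at 0 absorbed into V; Neumann datum at x = 5/3 contributes the boundary term).
Substituting f(x) = 3*sin(9*π*x/5), the right-hand side is ∫_0^5/3 (3*sin(9*π*x/5)) v dx + v(5/3).


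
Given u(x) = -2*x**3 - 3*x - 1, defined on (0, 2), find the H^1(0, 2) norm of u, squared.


||u||_{H^1}^2 = 19192/35

The H^1 norm (squared) on an interval (0, L) is
  ||u||_{H^1}^2 = ∫_0^L u(x)^2 dx + ∫_0^L u'(x)^2 dx.
Compute u'(x) = -6*x**2 - 3.
Then u(x)^2 = 4*x**6 + 12*x**4 + 4*x**3 + 9*x**2 + 6*x + 1 and u'(x)^2 = 36*x**4 + 36*x**2 + 9.
Integrate each monomial from 0 to 2 using ∫_0^2 c·x^n dx = c·2^(n+1)/(n+1):
  ∫_0^2 u(x)^2 dx = ∫_0^2 (4*x^6 + 12*x^4 + 4*x^3 + 9*x^2 + 6*x + 1) dx. Term by term:
    ∫_0^2 4*x^6 dx = 512/7;  ∫_0^2 12*x^4 dx = 384/5;  ∫_0^2 4*x^3 dx = 16;
    ∫_0^2 9*x^2 dx = 24;  ∫_0^2 6*x dx = 12;  ∫_0^2 1 dx = 2.
  Sum: 512/7 + 384/5 + 16 + 24 + 12 + 2 = 7138/35.
  ∫_0^2 u'(x)^2 dx = ∫_0^2 (36*x^4 + 36*x^2 + 9) dx. Term by term:
    ∫_0^2 36*x^4 dx = 1152/5;  ∫_0^2 36*x^2 dx = 96;  ∫_0^2 9 dx = 18.
  Sum: 1152/5 + 96 + 18 = 1722/5.
Adding: ||u||_{H^1}^2 = 7138/35 + 1722/5 = 19192/35.


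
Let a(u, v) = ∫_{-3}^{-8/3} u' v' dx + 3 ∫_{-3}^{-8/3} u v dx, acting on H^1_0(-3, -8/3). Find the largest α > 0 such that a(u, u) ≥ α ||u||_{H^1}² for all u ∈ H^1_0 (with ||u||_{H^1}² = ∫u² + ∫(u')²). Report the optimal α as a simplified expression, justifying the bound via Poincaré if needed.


α = 1

Coercivity of a(·,·) on H^1_0(-3, -8/3) means a(u, u) ≥ α ||u||_{H^1}² for every u ∈ H^1_0.
The interval has length L = 1/3, and Poincaré/coercivity depend only on L. Here a(u, u) = ∫(u')² + (3)·∫u².
Here c = 3 ≥ 1, so a(u,u) = ∫(u')² + c∫u² ≥ ∫(u')² + ∫u² = ||u||_{H^1}², i.e. α = 1 works. No larger α is possible: a(u,u) ≥ α||u||_{H^1}² means (1−α)∫(u')² ≥ (α−c)∫u², and for the modes u_n = sin(nπ(x−x₀)/L) (x₀ the left endpoint) one has ∫u_n²/∫(u_n')² = (L/(nπ))² → 0, so a(u_n,u_n)/||u_n||_{H^1}² → 1. Hence the optimal constant is α = 1.
Therefore α = 1.


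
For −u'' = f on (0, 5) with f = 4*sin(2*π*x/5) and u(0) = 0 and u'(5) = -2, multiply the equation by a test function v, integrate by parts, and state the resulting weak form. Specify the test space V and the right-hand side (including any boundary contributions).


V = {v ∈ H^1(0, 5) : v(0) = 0} (test functions vanish at x = 0 where u is specified); weak form: ∫_0^5 u'v' dx = ∫_0^5 (4*sin(2*π*x/5)) v dx − 2·v(5) for all v ∈ V.

Multiply both sides by a test function v and integrate from 0 to 5:
  ∫_0^5 −u''(x) v(x) dx = ∫_0^5 f(x) v(x) dx.
Integrate the LHS by parts once:
  ∫_0^5 −u'' v dx = −[u'(x) v(x)]_0^5 + ∫_0^5 u'(x) v'(x) dx.
Thus ∫_0^5 u'(x) v'(x) dx = ∫_0^5 f(x) v(x) dx + [u'(x) v(x)]_0^5.
Choose V so that boundary terms are either known or forced to vanish.
Mixed BC: u(0) = 0 (Dirichlet) and u'(5) = -2 (Neumann). Define V = {v ∈ H^1(0, 5) : v(0) = 0}. Then [u' v]_0^5 = u'(5)·v(5) − u'(0)·0 = − 2·v(5).
Weak formulation: find u (satisfying any essential BC) such that ∫_0^5 u'(x) v'(x) dx = ∫_0^5 f v dx − 2·v(5) for all v ∈ V (Dirichlet at 0 absorbed into V; Neumann datum at x = 5 contributes the boundary term).
Substituting f(x) = 4*sin(2*π*x/5), the right-hand side is ∫_0^5 (4*sin(2*π*x/5)) v dx − 2·v(5).


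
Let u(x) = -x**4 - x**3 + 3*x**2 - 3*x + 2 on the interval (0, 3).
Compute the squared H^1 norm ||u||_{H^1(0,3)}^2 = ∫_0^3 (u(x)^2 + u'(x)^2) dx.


||u||_{H^1}^2 = 1208013/140

The H^1 norm (squared) on an interval (0, L) is
  ||u||_{H^1}^2 = ∫_0^L u(x)^2 dx + ∫_0^L u'(x)^2 dx.
Compute u'(x) = -4*x**3 - 3*x**2 + 6*x - 3.
Then u(x)^2 = x**8 + 2*x**7 - 5*x**6 + 11*x**4 - 22*x**3 + 21*x**2 - 12*x + 4 and u'(x)^2 = 16*x**6 + 24*x**5 - 39*x**4 - 12*x**3 + 54*x**2 - 36*x + 9.
Integrate each monomial from 0 to 3 using ∫_0^3 c·x^n dx = c·3^(n+1)/(n+1):
  ∫_0^3 u(x)^2 dx = ∫_0^3 (x^8 + 2*x^7 - 5*x^6 + 11*x^4 - 22*x^3 + 21*x^2 - 12*x + 4) dx. Term by term:
    ∫_0^3 x^8 dx = 2187;  ∫_0^3 2*x^7 dx = 6561/4;  ∫_0^3 -5*x^6 dx = -10935/7;
    ∫_0^3 11*x^4 dx = 2673/5;  ∫_0^3 -22*x^3 dx = -891/2;  ∫_0^3 21*x^2 dx = 189;
    ∫_0^3 -12*x dx = -54;  ∫_0^3 4 dx = 12.
  Sum: 2187 + 6561/4 − 10935/7 + 2673/5 − 891/2 + 189 − 54 + 12 = 350169/140.
  ∫_0^3 u'(x)^2 dx = ∫_0^3 (16*x^6 + 24*x^5 - 39*x^4 - 12*x^3 + 54*x^2 - 36*x + 9) dx. Term by term:
    ∫_0^3 16*x^6 dx = 34992/7;  ∫_0^3 24*x^5 dx = 2916;  ∫_0^3 -39*x^4 dx = -9477/5;
    ∫_0^3 -12*x^3 dx = -243;  ∫_0^3 54*x^2 dx = 486;  ∫_0^3 -36*x dx = -162;
    ∫_0^3 9 dx = 27.
  Sum: 34992/7 + 2916 − 9477/5 − 243 + 486 − 162 + 27 = 214461/35.
Adding: ||u||_{H^1}^2 = 350169/140 + 214461/35 = 1208013/140.


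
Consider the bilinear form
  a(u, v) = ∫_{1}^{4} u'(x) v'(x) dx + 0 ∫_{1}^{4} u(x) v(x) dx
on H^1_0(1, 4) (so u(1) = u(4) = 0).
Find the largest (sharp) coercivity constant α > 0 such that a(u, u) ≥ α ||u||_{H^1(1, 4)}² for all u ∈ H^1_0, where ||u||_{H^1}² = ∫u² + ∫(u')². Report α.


α = π^2/(9 + π^2)

Coercivity of a(·,·) on H^1_0(1, 4) means a(u, u) ≥ α ||u||_{H^1}² for every u ∈ H^1_0.
The interval has length L = 3, and Poincaré/coercivity depend only on L. Here a(u, u) = ∫(u')² + (0)·∫u².
Here c = 0, so a(u,u) = ∫(u')² alone. The condition a(u,u) ≥ α||u||_{H^1}² reads (1−α)∫(u')² ≥ (α−c)∫u². Any admissible α is ≤ 1 (rapidly oscillating u have ∫u²/∫(u')² → 0), and α = 1 would force 0 ≥ (1−c)∫u², impossible since c < 1; so 1−α > 0. By the sharp Poincaré inequality on H^1_0 of an interval of length L, ∫(u')² ≥ (π/L)²∫u² with equality for the first sine mode sin(π(x−x₀)/L) (x₀ the left endpoint), so the inequality holds for all u iff (1−α)(π/L)² ≥ α − c, i.e. α ≤ ((π/L)² + c)/((π/L)² + 1) = (1 + c(L/π)²)/(1 + (L/π)²). (Direct route, valid since c ≤ 0: Poincaré gives c∫u² ≥ c(L/π)²∫(u')², so a(u,u) ≥ (1 + c(L/π)²)∫(u')², while ||u||_{H^1}² ≤ (1 + (L/π)²)∫(u')²; dividing yields the same α.) With (π/L)² = π^2/9 and c = 0, the largest admissible constant is α = ((π/L)² + c)/((π/L)² + 1).
Simplifying, α = π^2/(9 + π^2).


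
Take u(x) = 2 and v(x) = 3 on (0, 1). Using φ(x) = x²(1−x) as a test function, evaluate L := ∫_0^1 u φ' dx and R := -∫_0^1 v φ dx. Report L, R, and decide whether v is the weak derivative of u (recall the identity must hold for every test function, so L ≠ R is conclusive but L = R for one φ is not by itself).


LHS = 0, RHS = -1/4. No, v is not the weak derivative of u.

u(x) = 2, classical derivative u'(x) = 0.
φ(x) = x²(1−x), so φ'(x) = x*(2 - 3*x).
Note φ(0) = φ(1) = 0, so the boundary term u·φ vanishes.
LHS = ∫_0^1 u(x) φ'(x) dx = ∫_0^1 (-6*x^2 + 4*x) dx. Term by term:
  ∫_0^1 -6*x^2 dx = -2;  ∫_0^1 4*x dx = 2.
Sum: -2 + 2 = 0.
So LHS = 0.
∫_0^1 v(x) φ(x) dx = ∫_0^1 (-3*x^3 + 3*x^2) dx. Term by term:
  ∫_0^1 -3*x^3 dx = -3/4;  ∫_0^1 3*x^2 dx = 1.
Sum: -3/4 + 1 = 1/4.
So RHS = -∫_0^1 v(x) φ(x) dx = -1/4.
LHS − RHS = 1/4 ≠ 0, so the identity fails.
(For a valid weak derivative the identity must hold for EVERY test function, in particular this one. The failure shows v is NOT the weak derivative of u.)
Correct weak derivative would be u'(x) = 0.


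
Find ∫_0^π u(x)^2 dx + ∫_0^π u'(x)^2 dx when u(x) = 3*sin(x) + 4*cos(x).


||u||_{H^1(0,π)}^2 = 25*π

u'(x) = -4*sin(x) + 3*cos(x).
Expand u² and (u')² and integrate term by term on (0, π), using: for integers n ≥ 1, ∫_0^π sin²(nx) dx = ∫_0^π cos²(nx) dx = π/2; for n ≠ n', ∫_0^π sin(nx)sin(n'x) dx = ∫_0^π cos(nx)cos(n'x) dx = 0; and by product-to-sum, ∫_0^π sin(nx)cos(n'x) dx = ½∫_0^π [sin((n+n')x) + sin((n−n')x)] dx, which is 0 when n+n' is even and 2n/(n²−n'²) when n+n' is odd (it need not vanish on (0, π)).
  u² squared terms: (3)²·∫sin(x)² dx = 9·π/2 = 9*π/2;  (4)²·∫cos(x)² dx = 16·π/2 = 8*π.
  u² cross terms: 2·(3)·(4)·∫sin(x)·cos(x) dx = 24·(0) = 0.
  So ∫_0^π u² dx = 9*π/2 + 8*π + 0 = 25*π/2.
  (u')² squared terms: (-4)²·∫sin(x)² dx = 16·π/2 = 8*π;  (3)²·∫cos(x)² dx = 9·π/2 = 9*π/2.
  (u')² cross terms: 2·(-4)·(3)·∫sin(x)·cos(x) dx = -24·(0) = 0.
  So ∫_0^π (u')² dx = 8*π + 9*π/2 + 0 = 25*π/2.
||u||_{H^1}^2 = (25*π/2) + (25*π/2) = 25*π.


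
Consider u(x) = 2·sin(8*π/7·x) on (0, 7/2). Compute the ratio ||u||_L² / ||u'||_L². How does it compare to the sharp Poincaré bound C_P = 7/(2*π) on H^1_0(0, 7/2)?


||u||_L² / ||u'||_L² = 7/(8*π) < C_P = 7/(2*π).

u(x) = 2·sin(8*π/7·x), so u'(x) = 16*π*cos(8*π*x/7)/7.
Writing u(x) = A·sin(kπx/L) with A = 2 and k = 4, use ∫_0^L sin²(kπx/L) dx = L/2 and ∫_0^L cos²(kπx/L) dx = L/2.
u² = 4·sin²(8*π/7·x) and (u')² = 256*π^2/49·cos²(8*π/7·x), and each of sin², cos² integrates to L/2 = 7/4 over (0, 7/2).
∫_0^7/2 u² dx = 7, so ||u||_L² = sqrt(7).
∫_0^7/2 (u')² dx = 64*π^2/7, so ||u'||_L² = 8*sqrt(7)*π/7.
Ratio ||u||_L² / ||u'||_L² = 7/(8*π).
Sharp Poincaré constant on H^1_0(0, 7/2) is C_P = L/π = 7/(2*π), achieved by sin(2*π/7·x).
This is the k = 4 harmonic; the ratio L/(kπ) is strictly less than C_P = L/π, consistent with the sharp inequality ||u||_L² ≤ C_P ||u'||_L².


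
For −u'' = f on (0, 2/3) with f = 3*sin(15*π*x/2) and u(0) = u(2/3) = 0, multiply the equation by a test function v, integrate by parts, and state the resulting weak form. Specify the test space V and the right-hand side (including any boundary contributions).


V = H^1_0(0, 2/3) (so v(0) = v(2/3) = 0); weak form: ∫_0^2/3 u'v' dx = ∫_0^2/3 (3*sin(15*π*x/2)) v dx for all v ∈ V.

Multiply both sides by a test function v and integrate from 0 to 2/3:
  ∫_0^2/3 −u''(x) v(x) dx = ∫_0^2/3 f(x) v(x) dx.
Integrate the LHS by parts once:
  ∫_0^2/3 −u'' v dx = −[u'(x) v(x)]_0^2/3 + ∫_0^2/3 u'(x) v'(x) dx.
Thus ∫_0^2/3 u'(x) v'(x) dx = ∫_0^2/3 f(x) v(x) dx + [u'(x) v(x)]_0^2/3.
Choose V so that boundary terms are either known or forced to vanish.
u is Dirichlet: u(0) = u(2/3) = 0. Let V = H^1_0(0, 2/3); then v(0) = v(2/3) = 0, and [u' v]_0^2/3 = 0.
Weak formulation: find u (satisfying any essential BC) such that ∫_0^2/3 u'(x) v'(x) dx = ∫_0^2/3 f v dx for all v ∈ V.
Substituting f(x) = 3*sin(15*π*x/2), the right-hand side is ∫_0^2/3 (3*sin(15*π*x/2)) v dx.


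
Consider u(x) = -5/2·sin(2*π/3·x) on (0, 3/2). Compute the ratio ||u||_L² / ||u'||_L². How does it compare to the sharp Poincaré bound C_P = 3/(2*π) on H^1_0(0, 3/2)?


||u||_L² / ||u'||_L² = 3/(2*π) = C_P.

u(x) = -5/2·sin(2*π/3·x), so u'(x) = -5*π*cos(2*π*x/3)/3.
Writing u(x) = A·sin(kπx/L) with A = -5/2 and k = 1, use ∫_0^L sin²(kπx/L) dx = L/2 and ∫_0^L cos²(kπx/L) dx = L/2.
u² = 25/4·sin²(2*π/3·x) and (u')² = 25*π^2/9·cos²(2*π/3·x), and each of sin², cos² integrates to L/2 = 3/4 over (0, 3/2).
∫_0^3/2 u² dx = 75/16, so ||u||_L² = 5*sqrt(3)/4.
∫_0^3/2 (u')² dx = 25*π^2/12, so ||u'||_L² = 5*sqrt(3)*π/6.
Ratio ||u||_L² / ||u'||_L² = 3/(2*π).
Sharp Poincaré constant on H^1_0(0, 3/2) is C_P = L/π = 3/(2*π), achieved by sin(2*π/3·x).
This is the k = 1 eigenfunction (up to amplitude), so the ratio equals the sharp Poincaré constant exactly.


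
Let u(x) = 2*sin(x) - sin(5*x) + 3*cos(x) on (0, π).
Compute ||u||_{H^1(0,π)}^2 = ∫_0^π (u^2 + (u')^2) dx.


||u||_{H^1(0,π)}^2 = 26*π

u'(x) = -3*sin(x) + 2*cos(x) - 5*cos(5*x).
Expand u² and (u')² and integrate term by term on (0, π), using: for integers n ≥ 1, ∫_0^π sin²(nx) dx = ∫_0^π cos²(nx) dx = π/2; for n ≠ n', ∫_0^π sin(nx)sin(n'x) dx = ∫_0^π cos(nx)cos(n'x) dx = 0; and by product-to-sum, ∫_0^π sin(nx)cos(n'x) dx = ½∫_0^π [sin((n+n')x) + sin((n−n')x)] dx, which is 0 when n+n' is even and 2n/(n²−n'²) when n+n' is odd (it need not vanish on (0, π)).
  u² squared terms: (-1)²·∫sin(5x)² dx = 1·π/2 = π/2;  (2)²·∫sin(x)² dx = 4·π/2 = 2*π;  (3)²·∫cos(x)² dx = 9·π/2 = 9*π/2.
  u² cross terms: 2·(-1)·(2)·∫sin(5x)·sin(x) dx = -4·(0) = 0;  2·(-1)·(3)·∫sin(5x)·cos(x) dx = -6·(0) = 0;  2·(2)·(3)·∫sin(x)·cos(x) dx = 12·(0) = 0.
  So ∫_0^π u² dx = π/2 + 2*π + 9*π/2 + 0 + 0 + 0 = 7*π.
  (u')² squared terms: (-5)²·∫cos(5x)² dx = 25·π/2 = 25*π/2;  (-3)²·∫sin(x)² dx = 9·π/2 = 9*π/2;  (2)²·∫cos(x)² dx = 4·π/2 = 2*π.
  (u')² cross terms: 2·(-5)·(-3)·∫cos(5x)·sin(x) dx = 30·(0) = 0;  2·(-5)·(2)·∫cos(5x)·cos(x) dx = -20·(0) = 0;  2·(-3)·(2)·∫sin(x)·cos(x) dx = -12·(0) = 0.
  So ∫_0^π (u')² dx = 25*π/2 + 9*π/2 + 2*π + 0 + 0 + 0 = 19*π.
||u||_{H^1}^2 = (7*π) + (19*π) = 26*π.


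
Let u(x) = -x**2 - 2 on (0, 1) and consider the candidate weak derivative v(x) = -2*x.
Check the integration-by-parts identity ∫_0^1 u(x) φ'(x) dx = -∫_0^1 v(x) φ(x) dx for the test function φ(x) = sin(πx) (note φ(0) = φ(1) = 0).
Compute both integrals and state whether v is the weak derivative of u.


LHS = 2/π, RHS = 2/π. Yes, v = u' weakly.

u(x) = -x**2 - 2, classical derivative u'(x) = -2*x.
φ(x) = sin(πx), so φ'(x) = π*cos(π*x).
Note φ(0) = φ(1) = 0, so the boundary term u·φ vanishes.
LHS = ∫_0^1 u(x) φ'(x) dx = ∫_0^1 (-π*x^2*cos(π*x) - 2*π*cos(π*x)) dx. Term by term:
  ∫_0^1 -2*π*cos(π*x) dx = 0;  ∫_0^1 -π*x^2*cos(π*x) dx = 2/π.
Sum: 0 + 2/π = 2/π.
So LHS = 2/π.
∫_0^1 v(x) φ(x) dx = ∫_0^1 (-2*x*sin(π*x)) dx. Term by term:
  ∫_0^1 -2*x*sin(π*x) dx = -2/π.
So RHS = -∫_0^1 v(x) φ(x) dx = 2/π.
LHS = RHS, so the identity holds for this test φ.
Moreover u is smooth here and v(x) = u'(x) = -2*x pointwise, so the identity holds for every test function. Hence v is the weak derivative of u.


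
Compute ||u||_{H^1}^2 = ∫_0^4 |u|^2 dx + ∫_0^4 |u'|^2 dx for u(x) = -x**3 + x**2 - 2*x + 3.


||u||_{H^1}^2 = 302516/105

The H^1 norm (squared) on an interval (0, L) is
  ||u||_{H^1}^2 = ∫_0^L u(x)^2 dx + ∫_0^L u'(x)^2 dx.
Compute u'(x) = -3*x**2 + 2*x - 2.
Then u(x)^2 = x**6 - 2*x**5 + 5*x**4 - 10*x**3 + 10*x**2 - 12*x + 9 and u'(x)^2 = 9*x**4 - 12*x**3 + 16*x**2 - 8*x + 4.
Integrate each monomial from 0 to 4 using ∫_0^4 c·x^n dx = c·4^(n+1)/(n+1):
  ∫_0^4 u(x)^2 dx = ∫_0^4 (x^6 - 2*x^5 + 5*x^4 - 10*x^3 + 10*x^2 - 12*x + 9) dx. Term by term:
    ∫_0^4 x^6 dx = 16384/7;  ∫_0^4 -2*x^5 dx = -4096/3;  ∫_0^4 5*x^4 dx = 1024;
    ∫_0^4 -10*x^3 dx = -640;  ∫_0^4 10*x^2 dx = 640/3;  ∫_0^4 -12*x dx = -96;
    ∫_0^4 9 dx = 36.
  Sum: 16384/7 − 4096/3 + 1024 − 640 + 640/3 − 96 + 36 = 10588/7.
  ∫_0^4 u'(x)^2 dx = ∫_0^4 (9*x^4 - 12*x^3 + 16*x^2 - 8*x + 4) dx. Term by term:
    ∫_0^4 9*x^4 dx = 9216/5;  ∫_0^4 -12*x^3 dx = -768;  ∫_0^4 16*x^2 dx = 1024/3;
    ∫_0^4 -8*x dx = -64;  ∫_0^4 4 dx = 16.
  Sum: 9216/5 − 768 + 1024/3 − 64 + 16 = 20528/15.
Adding: ||u||_{H^1}^2 = 10588/7 + 20528/15 = 302516/105.


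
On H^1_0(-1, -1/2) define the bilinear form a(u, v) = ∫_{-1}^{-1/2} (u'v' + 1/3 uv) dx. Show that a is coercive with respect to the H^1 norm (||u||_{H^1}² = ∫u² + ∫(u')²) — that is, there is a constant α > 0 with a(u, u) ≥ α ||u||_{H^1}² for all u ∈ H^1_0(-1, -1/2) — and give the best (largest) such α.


α = (1 + 12*π^2)/(3*(1 + 4*π^2))

Coercivity of a(·,·) on H^1_0(-1, -1/2) means a(u, u) ≥ α ||u||_{H^1}² for every u ∈ H^1_0.
The interval has length L = 1/2, and Poincaré/coercivity depend only on L. Here a(u, u) = ∫(u')² + (1/3)·∫u².
Here 0 < c = 1/3 < 1. The condition a(u,u) ≥ α||u||_{H^1}² reads (1−α)∫(u')² ≥ (α−c)∫u². Any admissible α is ≤ 1 (rapidly oscillating u have ∫u²/∫(u')² → 0), and α = 1 would force 0 ≥ (1−c)∫u², impossible since c < 1; so 1−α > 0. By the sharp Poincaré inequality on H^1_0 of an interval of length L, ∫(u')² ≥ (π/L)²∫u² with equality for the first sine mode sin(π(x−x₀)/L) (x₀ the left endpoint), so the inequality holds for all u iff (1−α)(π/L)² ≥ α − c, i.e. α ≤ ((π/L)² + c)/((π/L)² + 1) = (1 + c(L/π)²)/(1 + (L/π)²). With (π/L)² = 4*π^2 and c = 1/3, the largest admissible constant is α = ((π/L)² + c)/((π/L)² + 1).
Simplifying, α = (1 + 12*π^2)/(3*(1 + 4*π^2)).


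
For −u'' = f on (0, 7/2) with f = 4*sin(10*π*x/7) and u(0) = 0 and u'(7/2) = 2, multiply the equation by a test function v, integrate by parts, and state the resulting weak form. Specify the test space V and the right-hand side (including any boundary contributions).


V = {v ∈ H^1(0, 7/2) : v(0) = 0} (test functions vanish at x = 0 where u is specified); weak form: ∫_0^7/2 u'v' dx = ∫_0^7/2 (4*sin(10*π*x/7)) v dx + 2·v(7/2) for all v ∈ V.

Multiply both sides by a test function v and integrate from 0 to 7/2:
  ∫_0^7/2 −u''(x) v(x) dx = ∫_0^7/2 f(x) v(x) dx.
Integrate the LHS by parts once:
  ∫_0^7/2 −u'' v dx = −[u'(x) v(x)]_0^7/2 + ∫_0^7/2 u'(x) v'(x) dx.
Thus ∫_0^7/2 u'(x) v'(x) dx = ∫_0^7/2 f(x) v(x) dx + [u'(x) v(x)]_0^7/2.
Choose V so that boundary terms are either known or forced to vanish.
Mixed BC: u(0) = 0 (Dirichlet) and u'(7/2) = 2 (Neumann). Define V = {v ∈ H^1(0, 7/2) : v(0) = 0}. Then [u' v]_0^7/2 = u'(7/2)·v(7/2) − u'(0)·0 = 2·v(7/2).
Weak formulation: find u (satisfying any essential BC) such that ∫_0^7/2 u'(x) v'(x) dx = ∫_0^7/2 f v dx + 2·v(7/2) for all v ∈ V (Dirichlet at 0 absorbed into V; Neumann datum at x = 7/2 contributes the boundary term).
Substituting f(x) = 4*sin(10*π*x/7), the right-hand side is ∫_0^7/2 (4*sin(10*π*x/7)) v dx + 2·v(7/2).


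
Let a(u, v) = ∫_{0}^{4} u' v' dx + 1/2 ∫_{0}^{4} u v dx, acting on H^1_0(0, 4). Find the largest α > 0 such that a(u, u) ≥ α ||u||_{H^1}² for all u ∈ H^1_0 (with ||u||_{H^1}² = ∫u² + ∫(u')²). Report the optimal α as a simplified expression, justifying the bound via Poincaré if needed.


α = (8 + π^2)/(π^2 + 16)

Coercivity of a(·,·) on H^1_0(0, 4) means a(u, u) ≥ α ||u||_{H^1}² for every u ∈ H^1_0.
The interval has length L = 4, and Poincaré/coercivity depend only on L. Here a(u, u) = ∫(u')² + (1/2)·∫u².
Here 0 < c = 1/2 < 1. The condition a(u,u) ≥ α||u||_{H^1}² reads (1−α)∫(u')² ≥ (α−c)∫u². Any admissible α is ≤ 1 (rapidly oscillating u have ∫u²/∫(u')² → 0), and α = 1 would force 0 ≥ (1−c)∫u², impossible since c < 1; so 1−α > 0. By the sharp Poincaré inequality on H^1_0 of an interval of length L, ∫(u')² ≥ (π/L)²∫u² with equality for the first sine mode sin(π(x−x₀)/L) (x₀ the left endpoint), so the inequality holds for all u iff (1−α)(π/L)² ≥ α − c, i.e. α ≤ ((π/L)² + c)/((π/L)² + 1) = (1 + c(L/π)²)/(1 + (L/π)²). With (π/L)² = π^2/16 and c = 1/2, the largest admissible constant is α = ((π/L)² + c)/((π/L)² + 1).
Simplifying, α = (8 + π^2)/(π^2 + 16).


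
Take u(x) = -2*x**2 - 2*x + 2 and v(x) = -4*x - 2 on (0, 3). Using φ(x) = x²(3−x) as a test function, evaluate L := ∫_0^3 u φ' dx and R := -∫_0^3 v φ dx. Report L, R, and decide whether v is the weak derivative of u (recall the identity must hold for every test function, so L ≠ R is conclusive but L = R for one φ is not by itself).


LHS = 621/10, RHS = 621/10. Yes, v = u' weakly.

u(x) = -2*x**2 - 2*x + 2, classical derivative u'(x) = -4*x - 2.
φ(x) = x²(3−x), so φ'(x) = 3*x*(2 - x).
Note φ(0) = φ(3) = 0, so the boundary term u·φ vanishes.
LHS = ∫_0^3 u(x) φ'(x) dx = ∫_0^3 (6*x^4 - 6*x^3 - 18*x^2 + 12*x) dx. Term by term:
  ∫_0^3 6*x^4 dx = 1458/5;  ∫_0^3 -6*x^3 dx = -243/2;  ∫_0^3 -18*x^2 dx = -162;
  ∫_0^3 12*x dx = 54.
Sum: 1458/5 − 243/2 − 162 + 54 = 621/10.
So LHS = 621/10.
∫_0^3 v(x) φ(x) dx = ∫_0^3 (4*x^4 - 10*x^3 - 6*x^2) dx. Term by term:
  ∫_0^3 4*x^4 dx = 972/5;  ∫_0^3 -10*x^3 dx = -405/2;  ∫_0^3 -6*x^2 dx = -54.
Sum: 972/5 − 405/2 − 54 = -621/10.
So RHS = -∫_0^3 v(x) φ(x) dx = 621/10.
LHS = RHS, so the identity holds for this test φ.
Moreover u is smooth here and v(x) = u'(x) = -4*x - 2 pointwise, so the identity holds for every test function. Hence v is the weak derivative of u.


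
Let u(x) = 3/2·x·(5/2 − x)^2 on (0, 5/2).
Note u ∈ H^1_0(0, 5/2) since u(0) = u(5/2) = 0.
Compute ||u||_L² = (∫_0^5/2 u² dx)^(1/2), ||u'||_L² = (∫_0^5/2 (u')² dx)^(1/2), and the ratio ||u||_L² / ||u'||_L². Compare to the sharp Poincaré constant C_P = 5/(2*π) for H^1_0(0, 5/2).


||u||_L² / ||u'||_L² = 5*sqrt(14)/28 < C_P = 5/(2*π).

u(x) = 3/2·x·(5/2 − x)^2, so u'(x) = 9*x^2/2 - 15*x + 75/8.
u(x) = 3/2·x·(5/2 − x)^2 vanishes at x = 0 and x = 5/2, so u ∈ H^1_0(0, 5/2). Differentiate via the product rule and integrate the resulting polynomials term by term.
  ∫_0^5/2 u² dx = ∫_0^5/2 (9*x^6/4 - 45*x^5/2 + 675*x^4/8 - 1125*x^3/8 + 5625*x^2/64) dx. Term by term:
    ∫_0^5/2 9*x^6/4 dx = 703125/3584;  ∫_0^5/2 -45*x^5/2 dx = -234375/256;  ∫_0^5/2 675*x^4/8 dx = 421875/256;
    ∫_0^5/2 -1125*x^3/8 dx = -703125/512;  ∫_0^5/2 5625*x^2/64 dx = 234375/512.
  Sum: 703125/3584 − 234375/256 + 421875/256 − 703125/512 + 234375/512 = 46875/3584.
  ∫_0^5/2 (u')² dx = ∫_0^5/2 (81*x^4/4 - 135*x^3 + 2475*x^2/8 - 1125*x/4 + 5625/64) dx. Term by term:
    ∫_0^5/2 81*x^4/4 dx = 50625/128;  ∫_0^5/2 -135*x^3 dx = -84375/64;  ∫_0^5/2 2475*x^2/8 dx = 103125/64;
    ∫_0^5/2 -1125*x/4 dx = -28125/32;  ∫_0^5/2 5625/64 dx = 28125/128.
  Sum: 50625/128 − 84375/64 + 103125/64 − 28125/32 + 28125/128 = 1875/64.
∫_0^5/2 u² dx = 46875/3584, so ||u||_L² = 125*sqrt(42)/224.
∫_0^5/2 (u')² dx = 1875/64, so ||u'||_L² = 25*sqrt(3)/8.
Ratio ||u||_L² / ||u'||_L² = 5*sqrt(14)/28.
Sharp Poincaré constant on H^1_0(0, 5/2) is C_P = L/π = 5/(2*π), achieved by sin(2*π/5·x).
A polynomial bump cannot attain the sharp Poincaré constant (only the first sine eigenfunction does), so the ratio is strictly less than C_P, consistent with ||u||_L² ≤ C_P ||u'||_L².


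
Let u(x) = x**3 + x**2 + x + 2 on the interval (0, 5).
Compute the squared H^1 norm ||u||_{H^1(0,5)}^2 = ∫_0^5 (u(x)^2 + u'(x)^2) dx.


||u||_{H^1}^2 = 1152125/42

The H^1 norm (squared) on an interval (0, L) is
  ||u||_{H^1}^2 = ∫_0^L u(x)^2 dx + ∫_0^L u'(x)^2 dx.
Compute u'(x) = 3*x**2 + 2*x + 1.
Then u(x)^2 = x**6 + 2*x**5 + 3*x**4 + 6*x**3 + 5*x**2 + 4*x + 4 and u'(x)^2 = 9*x**4 + 12*x**3 + 10*x**2 + 4*x + 1.
Integrate each monomial from 0 to 5 using ∫_0^5 c·x^n dx = c·5^(n+1)/(n+1):
  ∫_0^5 u(x)^2 dx = ∫_0^5 (x^6 + 2*x^5 + 3*x^4 + 6*x^3 + 5*x^2 + 4*x + 4) dx. Term by term:
    ∫_0^5 x^6 dx = 78125/7;  ∫_0^5 2*x^5 dx = 15625/3;  ∫_0^5 3*x^4 dx = 1875;
    ∫_0^5 6*x^3 dx = 1875/2;  ∫_0^5 5*x^2 dx = 625/3;  ∫_0^5 4*x dx = 50;
    ∫_0^5 4 dx = 20.
  Sum: 78125/7 + 15625/3 + 1875 + 1875/2 + 625/3 + 50 + 20 = 817315/42.
  ∫_0^5 u'(x)^2 dx = ∫_0^5 (9*x^4 + 12*x^3 + 10*x^2 + 4*x + 1) dx. Term by term:
    ∫_0^5 9*x^4 dx = 5625;  ∫_0^5 12*x^3 dx = 1875;  ∫_0^5 10*x^2 dx = 1250/3;
    ∫_0^5 4*x dx = 50;  ∫_0^5 1 dx = 5.
  Sum: 5625 + 1875 + 1250/3 + 50 + 5 = 23915/3.
Adding: ||u||_{H^1}^2 = 817315/42 + 23915/3 = 1152125/42.
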